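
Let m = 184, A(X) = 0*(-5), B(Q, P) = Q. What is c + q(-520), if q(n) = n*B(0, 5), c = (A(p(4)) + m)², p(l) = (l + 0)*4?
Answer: 33856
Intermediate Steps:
p(l) = 4*l (p(l) = l*4 = 4*l)
A(X) = 0
c = 33856 (c = (0 + 184)² = 184² = 33856)
q(n) = 0 (q(n) = n*0 = 0)
c + q(-520) = 33856 + 0 = 33856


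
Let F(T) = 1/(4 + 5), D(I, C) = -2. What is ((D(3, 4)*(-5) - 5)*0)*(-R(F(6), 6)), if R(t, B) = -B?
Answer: 0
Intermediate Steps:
F(T) = ⅑ (F(T) = 1/9 = ⅑)
((D(3, 4)*(-5) - 5)*0)*(-R(F(6), 6)) = ((-2*(-5) - 5)*0)*(-(-1)*6) = ((10 - 5)*0)*(-1*(-6)) = (5*0)*6 = 0*6 = 0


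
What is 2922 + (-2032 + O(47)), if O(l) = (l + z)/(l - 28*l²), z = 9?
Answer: 55006394/61805 ≈ 890.00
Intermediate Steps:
O(l) = (9 + l)/(l - 28*l²) (O(l) = (l + 9)/(l - 28*l²) = (9 + l)/(l - 28*l²))
2922 + (-2032 + O(47)) = 2922 + (-2032 + (-9 - 1*47)/(47*(-1 + 28*47))) = 2922 + (-2032 + (-9 - 47)/(47*(-1 + 1316))) = 2922 + (-2032 + (1/47)*(-56)/1315) = 2922 + (-2032 + (1/47)*(1/1315)*(-56)) = 2922 + (-2032 - 56/61805) = 2922 - 125587816/61805 = 55006394/61805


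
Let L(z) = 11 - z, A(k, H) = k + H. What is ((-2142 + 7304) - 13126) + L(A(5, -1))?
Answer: -7957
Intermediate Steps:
A(k, H) = H + k
((-2142 + 7304) - 13126) + L(A(5, -1)) = ((-2142 + 7304) - 13126) + (11 - (-1 + 5)) = (5162 - 13126) + (11 - 1*4) = -7964 + (11 - 4) = -7964 + 7 = -7957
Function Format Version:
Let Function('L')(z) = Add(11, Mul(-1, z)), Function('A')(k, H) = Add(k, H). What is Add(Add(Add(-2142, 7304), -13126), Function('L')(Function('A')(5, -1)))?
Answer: -7957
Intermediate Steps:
Function('A')(k, H) = Add(H, k)
Add(Add(Add(-2142, 7304), -13126), Function('L')(Function('A')(5, -1))) = Add(Add(Add(-2142, 7304), -13126), Add(11, Mul(-1, Add(-1, 5)))) = Add(Add(5162, -13126), Add(11, Mul(-1, 4))) = Add(-7964, Add(11, -4)) = Add(-7964, 7) = -7957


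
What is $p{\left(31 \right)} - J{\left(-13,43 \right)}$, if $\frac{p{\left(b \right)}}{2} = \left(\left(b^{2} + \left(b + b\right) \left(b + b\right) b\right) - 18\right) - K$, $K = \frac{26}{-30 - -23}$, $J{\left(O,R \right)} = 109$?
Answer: $\frac{1680787}{7} \approx 2.4011 \cdot 10^{5}$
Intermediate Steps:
$K = - \frac{26}{7}$ ($K = \frac{26}{-30 + 23} = \frac{26}{-7} = 26 \left(- \frac{1}{7}\right) = - \frac{26}{7} \approx -3.7143$)
$p{\left(b \right)} = - \frac{200}{7} + 2 b^{2} + 8 b^{3}$ ($p{\left(b \right)} = 2 \left(\left(\left(b^{2} + \left(b + b\right) \left(b + b\right) b\right) - 18\right) - - \frac{26}{7}\right) = 2 \left(\left(\left(b^{2} + 2 b 2 b b\right) - 18\right) + \frac{26}{7}\right) = 2 \left(\left(\left(b^{2} + 4 b^{2} b\right) - 18\right) + \frac{26}{7}\right) = 2 \left(\left(\left(b^{2} + 4 b^{3}\right) - 18\right) + \frac{26}{7}\right) = 2 \left(\left(-18 + b^{2} + 4 b^{3}\right) + \frac{26}{7}\right) = 2 \left(- \frac{100}{7} + b^{2} + 4 b^{3}\right) = - \frac{200}{7} + 2 b^{2} + 8 b^{3}$)
$p{\left(31 \right)} - J{\left(-13,43 \right)} = \left(- \frac{200}{7} + 2 \cdot 31^{2} + 8 \cdot 31^{3}\right) - 109 = \left(- \frac{200}{7} + 2 \cdot 961 + 8 \cdot 29791\right) - 109 = \left(- \frac{200}{7} + 1922 + 238328\right) - 109 = \frac{1681550}{7} - 109 = \frac{1680787}{7}$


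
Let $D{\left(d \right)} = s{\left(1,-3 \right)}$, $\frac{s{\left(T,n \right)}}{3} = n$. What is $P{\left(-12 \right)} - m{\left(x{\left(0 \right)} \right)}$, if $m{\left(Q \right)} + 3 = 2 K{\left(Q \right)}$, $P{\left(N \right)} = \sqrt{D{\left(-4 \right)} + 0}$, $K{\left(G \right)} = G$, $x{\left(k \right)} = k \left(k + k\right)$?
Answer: $3 + 3 i \approx 3.0 + 3.0 i$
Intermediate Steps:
$x{\left(k \right)} = 2 k^{2}$ ($x{\left(k \right)} = k 2 k = 2 k^{2}$)
$s{\left(T,n \right)} = 3 n$
$D{\left(d \right)} = -9$ ($D{\left(d \right)} = 3 \left(-3\right) = -9$)
$P{\left(N \right)} = 3 i$ ($P{\left(N \right)} = \sqrt{-9 + 0} = \sqrt{-9} = 3 i$)
$m{\left(Q \right)} = -3 + 2 Q$
$P{\left(-12 \right)} - m{\left(x{\left(0 \right)} \right)} = 3 i - \left(-3 + 2 \cdot 2 \cdot 0^{2}\right) = 3 i - \left(-3 + 2 \cdot 2 \cdot 0\right) = 3 i - \left(-3 + 2 \cdot 0\right) = 3 i - \left(-3 + 0\right) = 3 i - -3 = 3 i + 3 = 3 + 3 i$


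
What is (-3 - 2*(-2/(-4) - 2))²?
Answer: 0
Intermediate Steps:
(-3 - 2*(-2/(-4) - 2))² = (-3 - 2*(-2*(-¼) - 2))² = (-3 - 2*(½ - 2))² = (-3 - 2*(-3/2))² = (-3 + 3)² = 0² = 0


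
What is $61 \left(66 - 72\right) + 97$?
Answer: $-269$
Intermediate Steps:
$61 \left(66 - 72\right) + 97 = 61 \left(-6\right) + 97 = -366 + 97 = -269$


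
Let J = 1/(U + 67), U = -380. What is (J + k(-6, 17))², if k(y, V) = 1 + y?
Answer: 2452356/97969 ≈ 25.032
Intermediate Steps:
J = -1/313 (J = 1/(-380 + 67) = 1/(-313) = -1/313 ≈ -0.0031949)
(J + k(-6, 17))² = (-1/313 + (1 - 6))² = (-1/313 - 5)² = (-1566/313)² = 2452356/97969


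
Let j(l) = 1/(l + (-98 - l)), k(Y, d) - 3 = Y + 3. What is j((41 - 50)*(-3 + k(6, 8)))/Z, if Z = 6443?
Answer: -1/631414 ≈ -1.5837e-6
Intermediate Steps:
k(Y, d) = 6 + Y (k(Y, d) = 3 + (Y + 3) = 3 + (3 + Y) = 6 + Y)
j(l) = -1/98 (j(l) = 1/(-98) = -1/98)
j((41 - 50)*(-3 + k(6, 8)))/Z = -1/98/6443 = -1/98*1/6443 = -1/631414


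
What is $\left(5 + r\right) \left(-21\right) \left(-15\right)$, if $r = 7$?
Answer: $3780$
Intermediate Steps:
$\left(5 + r\right) \left(-21\right) \left(-15\right) = \left(5 + 7\right) \left(-21\right) \left(-15\right) = 12 \left(-21\right) \left(-15\right) = \left(-252\right) \left(-15\right) = 3780$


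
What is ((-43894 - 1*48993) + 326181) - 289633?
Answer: -56339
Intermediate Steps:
((-43894 - 1*48993) + 326181) - 289633 = ((-43894 - 48993) + 326181) - 289633 = (-92887 + 326181) - 289633 = 233294 - 289633 = -56339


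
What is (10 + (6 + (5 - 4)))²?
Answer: 289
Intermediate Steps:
(10 + (6 + (5 - 4)))² = (10 + (6 + 1))² = (10 + 7)² = 17² = 289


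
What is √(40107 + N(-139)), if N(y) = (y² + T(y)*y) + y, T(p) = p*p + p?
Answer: I*√2607009 ≈ 1614.6*I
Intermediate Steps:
T(p) = p + p² (T(p) = p² + p = p + p²)
N(y) = y + y² + y²*(1 + y) (N(y) = (y² + (y*(1 + y))*y) + y = (y² + y²*(1 + y)) + y = y + y² + y²*(1 + y))
√(40107 + N(-139)) = √(40107 - 139*(1 - 139 - 139*(1 - 139))) = √(40107 - 139*(1 - 139 - 139*(-138))) = √(40107 - 139*(1 - 139 + 19182)) = √(40107 - 139*19044) = √(40107 - 2647116) = √(-2607009) = I*√2607009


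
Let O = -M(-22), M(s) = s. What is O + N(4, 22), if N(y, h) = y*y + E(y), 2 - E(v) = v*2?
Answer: 32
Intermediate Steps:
E(v) = 2 - 2*v (E(v) = 2 - v*2 = 2 - 2*v)
N(y, h) = 2 + y**2 - 2*y (N(y, h) = y*y + (2 - 2*y) = y**2 + (2 - 2*y) = 2 + y**2 - 2*y)
O = 22 (O = -1*(-22) = 22)
O + N(4, 22) = 22 + (2 + 4**2 - 2*4) = 22 + (2 + 16 - 8) = 22 + 10 = 32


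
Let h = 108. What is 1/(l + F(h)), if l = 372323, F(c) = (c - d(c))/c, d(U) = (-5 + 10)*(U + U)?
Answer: 1/372314 ≈ 2.6859e-6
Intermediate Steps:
d(U) = 10*U (d(U) = 5*(2*U) = 10*U)
F(c) = -9 (F(c) = (c - 10*c)/c = (-9*c)/c = -9)
1/(l + F(h)) = 1/(372323 - 9) = 1/372314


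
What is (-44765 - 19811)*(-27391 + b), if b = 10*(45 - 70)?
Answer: 1784945216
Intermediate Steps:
b = -250 (b = 10*(-25) = -250)
(-44765 - 19811)*(-27391 + b) = (-44765 - 19811)*(-27391 - 250) = -64576*(-27641) = 1784945216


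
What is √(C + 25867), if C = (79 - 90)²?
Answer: 2*√6497 ≈ 161.21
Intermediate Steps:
C = 121 (C = (-11)² = 121)
√(C + 25867) = √(121 + 25867) = √25988 = 2*√6497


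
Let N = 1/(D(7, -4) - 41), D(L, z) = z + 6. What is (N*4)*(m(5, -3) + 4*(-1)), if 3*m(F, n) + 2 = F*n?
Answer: 116/117 ≈ 0.99145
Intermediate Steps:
D(L, z) = 6 + z
m(F, n) = -⅔ + F*n/3 (m(F, n) = -⅔ + (F*n)/3 = -⅔ + F*n/3)
N = -1/39 (N = 1/((6 - 4) - 41) = 1/(2 - 41) = 1/(-39) = -1/39 ≈ -0.025641)
(N*4)*(m(5, -3) + 4*(-1)) = (-1/39*4)*((-⅔ + (⅓)*5*(-3)) + 4*(-1)) = -4*((-⅔ - 5) - 4)/39 = -4*(-17/3 - 4)/39 = -4/39*(-29/3) = 116/117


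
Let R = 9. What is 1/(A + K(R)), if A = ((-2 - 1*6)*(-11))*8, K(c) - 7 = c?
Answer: 1/720 ≈ 0.0013889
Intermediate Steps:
K(c) = 7 + c
A = 704 (A = ((-2 - 6)*(-11))*8 = -8*(-11)*8 = 88*8 = 704)
1/(A + K(R)) = 1/(704 + (7 + 9)) = 1/(704 + 16) = 1/720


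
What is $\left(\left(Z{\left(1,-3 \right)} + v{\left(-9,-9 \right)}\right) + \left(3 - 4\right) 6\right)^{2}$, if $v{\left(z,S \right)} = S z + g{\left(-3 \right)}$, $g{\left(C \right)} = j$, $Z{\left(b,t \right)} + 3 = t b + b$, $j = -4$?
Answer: $4356$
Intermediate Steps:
$Z{\left(b,t \right)} = -3 + b + b t$ ($Z{\left(b,t \right)} = -3 + \left(t b + b\right) = -3 + \left(b t + b\right) = -3 + \left(b + b t\right) = -3 + b + b t$)
$g{\left(C \right)} = -4$
$v{\left(z,S \right)} = -4 + S z$ ($v{\left(z,S \right)} = S z - 4 = -4 + S z$)
$\left(\left(Z{\left(1,-3 \right)} + v{\left(-9,-9 \right)}\right) + \left(3 - 4\right) 6\right)^{2} = \left(\left(\left(-3 + 1 + 1 \left(-3\right)\right) - -77\right) + \left(3 - 4\right) 6\right)^{2} = \left(\left(\left(-3 + 1 - 3\right) + \left(-4 + 81\right)\right) - 6\right)^{2} = \left(\left(-5 + 77\right) - 6\right)^{2} = \left(72 - 6\right)^{2} = 66^{2} = 4356$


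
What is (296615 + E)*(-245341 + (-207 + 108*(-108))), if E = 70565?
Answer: -94443102160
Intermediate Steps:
(296615 + E)*(-245341 + (-207 + 108*(-108))) = (296615 + 70565)*(-245341 + (-207 + 108*(-108))) = 367180*(-245341 + (-207 - 11664)) = 367180*(-245341 - 11871) = 367180*(-257212) = -94443102160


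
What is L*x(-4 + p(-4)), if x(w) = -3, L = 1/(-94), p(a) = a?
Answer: 3/94 ≈ 0.031915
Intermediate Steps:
L = -1/94 ≈ -0.010638
L*x(-4 + p(-4)) = -1/94*(-3) = 3/94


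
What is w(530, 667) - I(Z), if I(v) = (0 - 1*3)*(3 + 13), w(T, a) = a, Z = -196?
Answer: 715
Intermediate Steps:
I(v) = -48 (I(v) = (0 - 3)*16 = -3*16 = -48)
w(530, 667) - I(Z) = 667 - 1*(-48) = 667 + 48 = 715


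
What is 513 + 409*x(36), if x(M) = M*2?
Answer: 29961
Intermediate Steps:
x(M) = 2*M
513 + 409*x(36) = 513 + 409*(2*36) = 513 + 409*72 = 513 + 29448 = 29961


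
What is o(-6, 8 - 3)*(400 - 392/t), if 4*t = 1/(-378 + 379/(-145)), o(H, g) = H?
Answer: -519566112/145 ≈ -3.5832e+6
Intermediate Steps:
t = -145/220756 (t = 1/(4*(-378 + 379/(-145))) = 1/(4*(-378 + 379*(-1/145))) = 1/(4*(-378 - 379/145)) = 1/(4*(-55189/145)) = (¼)*(-145/55189) = -145/220756 ≈ -0.00065683)
o(-6, 8 - 3)*(400 - 392/t) = -6*(400 - 392/(-145/220756)) = -6*(400 - 392*(-220756/145)) = -6*(400 + 86536352/145) = -6*86594352/145 = -519566112/145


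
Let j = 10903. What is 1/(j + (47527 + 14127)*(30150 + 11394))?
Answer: 1/2561364679 ≈ 3.9042e-10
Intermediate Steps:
1/(j + (47527 + 14127)*(30150 + 11394)) = 1/(10903 + (47527 + 14127)*(30150 + 11394)) = 1/(10903 + 61654*41544) = 1/(10903 + 2561353776) = 1/2561364679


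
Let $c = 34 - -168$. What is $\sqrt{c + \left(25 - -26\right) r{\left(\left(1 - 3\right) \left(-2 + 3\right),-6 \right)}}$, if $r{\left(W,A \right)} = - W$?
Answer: $4 \sqrt{19} \approx 17.436$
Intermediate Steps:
$c = 202$ ($c = 34 + 168 = 202$)
$\sqrt{c + \left(25 - -26\right) r{\left(\left(1 - 3\right) \left(-2 + 3\right),-6 \right)}} = \sqrt{202 + \left(25 - -26\right) \left(- \left(1 - 3\right) \left(-2 + 3\right)\right)} = \sqrt{202 + \left(25 + 26\right) \left(- \left(-2\right) 1\right)} = \sqrt{202 + 51 \left(\left(-1\right) \left(-2\right)\right)} = \sqrt{202 + 51 \cdot 2} = \sqrt{202 + 102} = \sqrt{304} = 4 \sqrt{19}$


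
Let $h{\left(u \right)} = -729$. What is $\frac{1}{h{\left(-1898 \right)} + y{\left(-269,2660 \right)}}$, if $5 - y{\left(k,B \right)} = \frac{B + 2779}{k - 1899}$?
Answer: $- \frac{2168}{1564193} \approx -0.001386$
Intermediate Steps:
$y{\left(k,B \right)} = 5 - \frac{2779 + B}{-1899 + k}$ ($y{\left(k,B \right)} = 5 - \frac{B + 2779}{k - 1899} = 5 - \frac{2779 + B}{-1899 + k}$)
$\frac{1}{h{\left(-1898 \right)} + y{\left(-269,2660 \right)}} = \frac{1}{-729 + \frac{-12274 - 2660 + 5 \left(-269\right)}{-1899 - 269}} = \frac{1}{-729 + \frac{-12274 - 2660 - 1345}{-2168}} = \frac{1}{-729 - - \frac{16279}{2168}} = \frac{1}{-729 + \frac{16279}{2168}} = \frac{1}{- \frac{1564193}{2168}} = - \frac{2168}{1564193}$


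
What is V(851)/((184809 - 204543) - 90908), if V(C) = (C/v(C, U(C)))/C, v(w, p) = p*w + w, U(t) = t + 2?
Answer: -1/80409516068 ≈ -1.2436e-11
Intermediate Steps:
U(t) = 2 + t
v(w, p) = w + p*w
V(C) = 1/(C*(3 + C)) (V(C) = (C/((C*(1 + (2 + C)))))/C = (C/((C*(3 + C))))/C = (C*(1/(C*(3 + C))))/C = 1/((3 + C)*C) = 1/(C*(3 + C)))
V(851)/((184809 - 204543) - 90908) = (1/(851*(3 + 851)))/((184809 - 204543) - 90908) = ((1/851)/854)/(-19734 - 90908) = ((1/851)*(1/854))/(-110642) = (1/726754)*(-1/110642) = -1/80409516068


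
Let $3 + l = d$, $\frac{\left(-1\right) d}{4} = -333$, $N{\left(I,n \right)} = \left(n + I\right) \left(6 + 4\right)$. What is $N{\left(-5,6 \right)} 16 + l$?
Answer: $1489$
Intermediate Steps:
$N{\left(I,n \right)} = 10 I + 10 n$ ($N{\left(I,n \right)} = \left(I + n\right) 10 = 10 I + 10 n$)
$d = 1332$ ($d = \left(-4\right) \left(-333\right) = 1332$)
$l = 1329$ ($l = -3 + 1332 = 1329$)
$N{\left(-5,6 \right)} 16 + l = \left(10 \left(-5\right) + 10 \cdot 6\right) 16 + 1329 = \left(-50 + 60\right) 16 + 1329 = 10 \cdot 16 + 1329 = 160 + 1329 = 1489$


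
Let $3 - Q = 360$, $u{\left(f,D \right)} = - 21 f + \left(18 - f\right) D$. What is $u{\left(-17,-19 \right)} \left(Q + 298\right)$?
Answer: $18172$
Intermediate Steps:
$u{\left(f,D \right)} = - 21 f + D \left(18 - f\right)$
$Q = -357$ ($Q = 3 - 360 = -357$)
$u{\left(-17,-19 \right)} \left(Q + 298\right) = \left(\left(-21\right) \left(-17\right) + 18 \left(-19\right) - \left(-19\right) \left(-17\right)\right) \left(-357 + 298\right) = \left(357 - 342 - 323\right) \left(-59\right) = \left(-308\right) \left(-59\right) = 18172$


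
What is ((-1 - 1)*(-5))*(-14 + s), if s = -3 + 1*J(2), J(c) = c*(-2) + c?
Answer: -190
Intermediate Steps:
J(c) = -c (J(c) = -2*c + c = -c)
s = -5 (s = -3 + 1*(-1*2) = -3 + 1*(-2) = -3 - 2 = -5)
((-1 - 1)*(-5))*(-14 + s) = ((-1 - 1)*(-5))*(-14 - 5) = -2*(-5)*(-19) = 10*(-19) = -190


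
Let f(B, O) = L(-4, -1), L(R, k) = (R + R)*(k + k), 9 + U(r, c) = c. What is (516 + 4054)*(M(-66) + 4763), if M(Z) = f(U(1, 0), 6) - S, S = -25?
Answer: 21954280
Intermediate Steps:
U(r, c) = -9 + c
L(R, k) = 4*R*k (L(R, k) = (2*R)*(2*k) = 4*R*k)
f(B, O) = 16 (f(B, O) = 4*(-4)*(-1) = 16)
M(Z) = 41 (M(Z) = 16 - 1*(-25) = 16 + 25 = 41)
(516 + 4054)*(M(-66) + 4763) = (516 + 4054)*(41 + 4763) = 4570*4804 = 21954280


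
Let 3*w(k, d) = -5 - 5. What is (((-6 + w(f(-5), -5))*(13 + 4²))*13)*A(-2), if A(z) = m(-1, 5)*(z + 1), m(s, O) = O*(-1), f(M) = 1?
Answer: -52780/3 ≈ -17593.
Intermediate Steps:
m(s, O) = -O
w(k, d) = -10/3 (w(k, d) = (-5 - 5)/3 = (⅓)*(-10) = -10/3)
A(z) = -5 - 5*z (A(z) = (-1*5)*(z + 1) = -5*(1 + z) = -5 - 5*z)
(((-6 + w(f(-5), -5))*(13 + 4²))*13)*A(-2) = (((-6 - 10/3)*(13 + 4²))*13)*(-5 - 5*(-2)) = (-28*(13 + 16)/3*13)*(-5 + 10) = (-28/3*29*13)*5 = -812/3*13*5 = -10556/3*5 = -52780/3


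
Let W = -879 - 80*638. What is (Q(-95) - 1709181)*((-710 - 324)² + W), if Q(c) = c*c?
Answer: -1729461588972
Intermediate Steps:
W = -51919 (W = -879 - 51040 = -51919)
Q(c) = c²
(Q(-95) - 1709181)*((-710 - 324)² + W) = ((-95)² - 1709181)*((-710 - 324)² - 51919) = (9025 - 1709181)*((-1034)² - 51919) = -1700156*(1069156 - 51919) = -1700156*1017237 = -1729461588972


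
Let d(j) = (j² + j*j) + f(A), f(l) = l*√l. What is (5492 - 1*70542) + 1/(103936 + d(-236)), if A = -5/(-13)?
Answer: -6626411026564015534/101866426241923 - 65*√65/101866426241923 ≈ -65050.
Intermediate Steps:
A = 5/13 (A = -5*(-1/13) = 5/13 ≈ 0.38462)
f(l) = l^(3/2)
d(j) = 2*j² + 5*√65/169 (d(j) = (j² + j*j) + (5/13)^(3/2) = (j² + j²) + 5*√65/169 = 2*j² + 5*√65/169)
(5492 - 1*70542) + 1/(103936 + d(-236)) = (5492 - 1*70542) + 1/(103936 + (2*(-236)² + 5*√65/169)) = (5492 - 70542) + 1/(103936 + (2*55696 + 5*√65/169)) = -65050 + 1/(103936 + (111392 + 5*√65/169)) = -65050 + 1/(215328 + 5*√65/169)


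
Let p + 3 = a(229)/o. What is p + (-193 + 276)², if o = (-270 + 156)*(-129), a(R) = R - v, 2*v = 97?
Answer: 10659547/1548 ≈ 6886.0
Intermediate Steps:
v = 97/2 (v = (½)*97 = 97/2 ≈ 48.500)
a(R) = -97/2 + R (a(R) = R - 1*97/2 = R - 97/2 = -97/2 + R)
o = 14706 (o = -114*(-129) = 14706)
p = -4625/1548 (p = -3 + (-97/2 + 229)/14706 = -3 + (361/2)*(1/14706) = -3 + 19/1548 = -4625/1548 ≈ -2.9877)
p + (-193 + 276)² = -4625/1548 + (-193 + 276)² = -4625/1548 + 83² = -4625/1548 + 6889 = 10659547/1548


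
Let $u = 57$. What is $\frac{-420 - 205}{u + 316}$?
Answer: $- \frac{625}{373} \approx -1.6756$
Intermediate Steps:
$\frac{-420 - 205}{u + 316} = \frac{-420 - 205}{57 + 316} = - \frac{625}{373}$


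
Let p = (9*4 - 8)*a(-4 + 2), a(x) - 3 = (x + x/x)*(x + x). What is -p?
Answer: -196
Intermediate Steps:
a(x) = 3 + 2*x*(1 + x) (a(x) = 3 + (x + x/x)*(x + x) = 3 + (x + 1)*(2*x) = 3 + (1 + x)*(2*x) = 3 + 2*x*(1 + x))
p = 196 (p = (9*4 - 8)*(3 + 2*(-4 + 2) + 2*(-4 + 2)²) = (36 - 8)*(3 + 2*(-2) + 2*(-2)²) = 28*(3 - 4 + 2*4) = 28*(3 - 4 + 8) = 28*7 = 196)
-p = -1*196 = -196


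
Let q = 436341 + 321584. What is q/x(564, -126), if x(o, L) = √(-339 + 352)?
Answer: 757925*√13/13 ≈ 2.1021e+5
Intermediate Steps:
x(o, L) = √13
q = 757925
q/x(564, -126) = 757925/(√13) = 757925*(√13/13) = 757925*√13/13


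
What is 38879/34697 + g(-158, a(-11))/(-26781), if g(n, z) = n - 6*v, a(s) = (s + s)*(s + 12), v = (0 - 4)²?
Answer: 61766561/54660021 ≈ 1.1300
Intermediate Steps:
v = 16 (v = (-4)² = 16)
a(s) = 2*s*(12 + s) (a(s) = (2*s)*(12 + s) = 2*s*(12 + s))
g(n, z) = -96 + n (g(n, z) = n - 6*16 = n - 96 = -96 + n)
38879/34697 + g(-158, a(-11))/(-26781) = 38879/34697 + (-96 - 158)/(-26781) = 38879*(1/34697) - 254*(-1/26781) = 2287/2041 + 254/26781 = 61766561/54660021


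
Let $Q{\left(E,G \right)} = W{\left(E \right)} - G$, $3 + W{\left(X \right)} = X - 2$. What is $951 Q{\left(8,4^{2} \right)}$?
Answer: $-12363$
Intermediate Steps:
$W{\left(X \right)} = -5 + X$ ($W{\left(X \right)} = -3 + \left(X - 2\right) = -3 + \left(-2 + X\right) = -5 + X$)
$Q{\left(E,G \right)} = -5 + E - G$ ($Q{\left(E,G \right)} = \left(-5 + E\right) - G = -5 + E - G$)
$951 Q{\left(8,4^{2} \right)} = 951 \left(-5 + 8 - 4^{2}\right) = 951 \left(-5 + 8 - 16\right) = 951 \left(-13\right) = -12363$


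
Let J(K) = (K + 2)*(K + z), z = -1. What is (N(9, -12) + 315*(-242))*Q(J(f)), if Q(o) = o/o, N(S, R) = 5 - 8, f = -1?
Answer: -76233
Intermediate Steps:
N(S, R) = -3
J(K) = (-1 + K)*(2 + K) (J(K) = (K + 2)*(K - 1) = (2 + K)*(-1 + K) = (-1 + K)*(2 + K))
Q(o) = 1
(N(9, -12) + 315*(-242))*Q(J(f)) = (-3 + 315*(-242))*1 = (-3 - 76230)*1 = -76233*1 = -76233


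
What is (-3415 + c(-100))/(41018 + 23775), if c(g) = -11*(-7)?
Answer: -3338/64793 ≈ -0.051518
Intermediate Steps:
c(g) = 77
(-3415 + c(-100))/(41018 + 23775) = (-3415 + 77)/(41018 + 23775) = -3338/64793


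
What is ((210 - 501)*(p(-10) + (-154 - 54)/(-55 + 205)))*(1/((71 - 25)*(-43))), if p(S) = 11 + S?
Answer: -2813/49450 ≈ -0.056886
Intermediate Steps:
((210 - 501)*(p(-10) + (-154 - 54)/(-55 + 205)))*(1/((71 - 25)*(-43))) = ((210 - 501)*((11 - 10) + (-154 - 54)/(-55 + 205)))*(1/((71 - 25)*(-43))) = (-291*(1 - 208/150))*(-1/43/46) = (-291*(1 - 208*1/150))*((1/46)*(-1/43)) = -291*(1 - 104/75)*(-1/1978) = -291*(-29/75)*(-1/1978) = (2813/25)*(-1/1978) = -2813/49450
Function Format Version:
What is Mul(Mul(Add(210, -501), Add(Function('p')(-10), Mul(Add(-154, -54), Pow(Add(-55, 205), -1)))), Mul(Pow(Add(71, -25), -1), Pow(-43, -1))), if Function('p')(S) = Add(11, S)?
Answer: Rational(-2813, 49450) ≈ -0.056886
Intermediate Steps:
Mul(Mul(Add(210, -501), Add(Function('p')(-10), Mul(Add(-154, -54), Pow(Add(-55, 205), -1)))), Mul(Pow(Add(71, -25), -1), Pow(-43, -1))) = Mul(Mul(Add(210, -501), Add(Add(11, -10), Mul(Add(-154, -54), Pow(Add(-55, 205), -1)))), Mul(Pow(Add(71, -25), -1), Pow(-43, -1))) = Mul(Mul(-291, Add(1, Mul(-208, Pow(150, -1)))), Mul(Pow(46, -1), Rational(-1, 43))) = Mul(Mul(-291, Add(1, Mul(-208, Rational(1, 150)))), Mul(Rational(1, 46), Rational(-1, 43))) = Mul(Mul(-291, Add(1, Rational(-104, 75))), Rational(-1, 1978)) = Mul(Mul(-291, Rational(-29, 75)), Rational(-1, 1978)) = Mul(Rational(2813, 25), Rational(-1, 1978)) = Rational(-2813, 49450)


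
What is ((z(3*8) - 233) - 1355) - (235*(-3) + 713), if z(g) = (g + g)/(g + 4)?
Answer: -11160/7 ≈ -1594.3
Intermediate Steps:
z(g) = 2*g/(4 + g) (z(g) = (2*g)/(4 + g) = 2*g/(4 + g))
((z(3*8) - 233) - 1355) - (235*(-3) + 713) = ((2*(3*8)/(4 + 3*8) - 233) - 1355) - (235*(-3) + 713) = ((2*24/(4 + 24) - 233) - 1355) - (-705 + 713) = ((2*24/28 - 233) - 1355) - 1*8 = ((2*24*(1/28) - 233) - 1355) - 8 = ((12/7 - 233) - 1355) - 8 = (-1619/7 - 1355) - 8 = -11104/7 - 8 = -11160/7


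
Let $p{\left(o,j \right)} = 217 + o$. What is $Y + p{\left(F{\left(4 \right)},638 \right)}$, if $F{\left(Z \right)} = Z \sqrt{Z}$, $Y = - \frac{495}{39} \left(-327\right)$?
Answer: $\frac{56880}{13} \approx 4375.4$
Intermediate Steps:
$Y = \frac{53955}{13}$ ($Y = \left(-495\right) \frac{1}{39} \left(-327\right) = \left(- \frac{165}{13}\right) \left(-327\right) = \frac{53955}{13} \approx 4150.4$)
$F{\left(Z \right)} = Z^{\frac{3}{2}}$
$Y + p{\left(F{\left(4 \right)},638 \right)} = \frac{53955}{13} + \left(217 + 4^{\frac{3}{2}}\right) = \frac{53955}{13} + \left(217 + 8\right) = \frac{53955}{13} + 225 = \frac{56880}{13}$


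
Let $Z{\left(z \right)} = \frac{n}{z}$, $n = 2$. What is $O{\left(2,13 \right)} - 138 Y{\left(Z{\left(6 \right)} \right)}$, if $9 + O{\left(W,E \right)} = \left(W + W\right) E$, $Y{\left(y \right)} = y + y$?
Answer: $-49$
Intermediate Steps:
$Z{\left(z \right)} = \frac{2}{z}$
$Y{\left(y \right)} = 2 y$
$O{\left(W,E \right)} = -9 + 2 E W$ ($O{\left(W,E \right)} = -9 + \left(W + W\right) E = -9 + 2 W E = -9 + 2 E W$)
$O{\left(2,13 \right)} - 138 Y{\left(Z{\left(6 \right)} \right)} = \left(-9 + 2 \cdot 13 \cdot 2\right) - 138 \cdot 2 \cdot \frac{2}{6} = \left(-9 + 52\right) - 138 \cdot 2 \cdot 2 \cdot \frac{1}{6} = 43 - 138 \cdot 2 \cdot \frac{1}{3} = 43 - 92 = -49$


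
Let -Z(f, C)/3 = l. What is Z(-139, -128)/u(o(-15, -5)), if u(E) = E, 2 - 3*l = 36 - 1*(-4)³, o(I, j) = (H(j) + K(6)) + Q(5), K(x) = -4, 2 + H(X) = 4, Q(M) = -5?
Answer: -14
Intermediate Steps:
H(X) = 2 (H(X) = -2 + 4 = 2)
o(I, j) = -7 (o(I, j) = (2 - 4) - 5 = -2 - 5 = -7)
l = -98/3 (l = ⅔ - (36 - 1*(-4)³)/3 = ⅔ - (36 - 1*(-64))/3 = ⅔ - (36 + 64)/3 = ⅔ - ⅓*100 = ⅔ - 100/3 = -98/3 ≈ -32.667)
Z(f, C) = 98 (Z(f, C) = -3*(-98/3) = 98)
Z(-139, -128)/u(o(-15, -5)) = 98/(-7) = 98*(-⅐) = -14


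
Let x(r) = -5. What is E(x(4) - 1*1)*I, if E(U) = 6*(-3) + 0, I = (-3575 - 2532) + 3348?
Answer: 49662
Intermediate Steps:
I = -2759 (I = -6107 + 3348 = -2759)
E(U) = -18 (E(U) = -18 + 0 = -18)
E(x(4) - 1*1)*I = -18*(-2759) = 49662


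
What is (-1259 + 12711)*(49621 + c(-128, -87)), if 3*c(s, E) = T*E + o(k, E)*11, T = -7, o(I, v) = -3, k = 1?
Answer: 570458476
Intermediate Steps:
c(s, E) = -11 - 7*E/3 (c(s, E) = (-7*E - 3*11)/3 = (-7*E - 33)/3 = (-33 - 7*E)/3 = -11 - 7*E/3)
(-1259 + 12711)*(49621 + c(-128, -87)) = (-1259 + 12711)*(49621 + (-11 - 7/3*(-87))) = 11452*(49621 + (-11 + 203)) = 11452*(49621 + 192) = 11452*49813 = 570458476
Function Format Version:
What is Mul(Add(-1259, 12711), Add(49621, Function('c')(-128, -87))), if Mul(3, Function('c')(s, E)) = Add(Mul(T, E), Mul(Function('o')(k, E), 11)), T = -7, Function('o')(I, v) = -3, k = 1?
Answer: 570458476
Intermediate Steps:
Function('c')(s, E) = Add(-11, Mul(Rational(-7, 3), E)) (Function('c')(s, E) = Mul(Rational(1, 3), Add(Mul(-7, E), Mul(-3, 11))) = Mul(Rational(1, 3), Add(Mul(-7, E), -33)) = Mul(Rational(1, 3), Add(-33, Mul(-7, E))) = Add(-11, Mul(Rational(-7, 3), E)))
Mul(Add(-1259, 12711), Add(49621, Function('c')(-128, -87))) = Mul(Add(-1259, 12711), Add(49621, Add(-11, Mul(Rational(-7, 3), -87)))) = Mul(11452, Add(49621, Add(-11, 203))) = Mul(11452, Add(49621, 192)) = Mul(11452, 49813) = 570458476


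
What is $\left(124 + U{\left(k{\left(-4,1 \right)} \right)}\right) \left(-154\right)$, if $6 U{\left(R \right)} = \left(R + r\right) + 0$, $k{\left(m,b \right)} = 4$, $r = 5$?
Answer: $-19327$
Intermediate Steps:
$U{\left(R \right)} = \frac{5}{6} + \frac{R}{6}$ ($U{\left(R \right)} = \frac{\left(R + 5\right) + 0}{6} = \frac{\left(5 + R\right) + 0}{6} = \frac{5 + R}{6} = \frac{5}{6} + \frac{R}{6}$)
$\left(124 + U{\left(k{\left(-4,1 \right)} \right)}\right) \left(-154\right) = \left(124 + \left(\frac{5}{6} + \frac{1}{6} \cdot 4\right)\right) \left(-154\right) = \left(124 + \left(\frac{5}{6} + \frac{2}{3}\right)\right) \left(-154\right) = \left(124 + \frac{3}{2}\right) \left(-154\right) = \frac{251}{2} \left(-154\right) = -19327$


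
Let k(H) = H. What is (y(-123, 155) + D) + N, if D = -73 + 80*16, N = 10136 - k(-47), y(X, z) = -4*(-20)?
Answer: 11470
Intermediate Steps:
y(X, z) = 80
N = 10183 (N = 10136 - 1*(-47) = 10136 + 47 = 10183)
D = 1207 (D = -73 + 1280 = 1207)
(y(-123, 155) + D) + N = (80 + 1207) + 10183 = 1287 + 10183 = 11470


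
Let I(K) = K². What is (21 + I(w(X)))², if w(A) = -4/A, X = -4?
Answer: 484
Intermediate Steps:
(21 + I(w(X)))² = (21 + (-4/(-4))²)² = (21 + (-4*(-¼))²)² = (21 + 1²)² = (21 + 1)² = 22² = 484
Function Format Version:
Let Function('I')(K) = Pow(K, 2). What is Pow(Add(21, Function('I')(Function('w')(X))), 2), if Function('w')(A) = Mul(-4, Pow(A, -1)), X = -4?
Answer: 484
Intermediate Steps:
Pow(Add(21, Function('I')(Function('w')(X))), 2) = Pow(Add(21, Pow(Mul(-4, Pow(-4, -1)), 2)), 2) = Pow(Add(21, Pow(Mul(-4, Rational(-1, 4)), 2)), 2) = Pow(Add(21, Pow(1, 2)), 2) = Pow(Add(21, 1), 2) = Pow(22, 2) = 484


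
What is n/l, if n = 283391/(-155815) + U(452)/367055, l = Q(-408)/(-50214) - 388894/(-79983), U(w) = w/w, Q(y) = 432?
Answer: -6962862275983656063/18581300156676260575 ≈ -0.37472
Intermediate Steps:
U(w) = 1
l = 3248895110/669377727 (l = 432/(-50214) - 388894/(-79983) = 432*(-1/50214) - 388894*(-1/79983) = -72/8369 + 388894/79983 = 3248895110/669377727 ≈ 4.8536)
n = -20803985538/11438534965 (n = 283391/(-155815) + 1/367055 = 283391*(-1/155815) + 1*(1/367055) = -283391/155815 + 1/367055 = -20803985538/11438534965 ≈ -1.8188)
n/l = -20803985538/(11438534965*3248895110/669377727) = -20803985538/11438534965*669377727/3248895110 = -6962862275983656063/18581300156676260575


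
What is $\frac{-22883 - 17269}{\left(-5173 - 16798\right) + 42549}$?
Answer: $- \frac{20076}{10289} \approx -1.9512$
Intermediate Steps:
$\frac{-22883 - 17269}{\left(-5173 - 16798\right) + 42549} = - \frac{40152}{\left(-5173 - 16798\right) + 42549} = - \frac{40152}{-21971 + 42549} = - \frac{40152}{20578} = \left(-40152\right) \frac{1}{20578} = - \frac{20076}{10289}$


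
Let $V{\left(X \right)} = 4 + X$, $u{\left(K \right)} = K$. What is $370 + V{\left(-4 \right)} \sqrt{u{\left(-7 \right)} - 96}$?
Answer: $370$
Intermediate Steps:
$370 + V{\left(-4 \right)} \sqrt{u{\left(-7 \right)} - 96} = 370 + \left(4 - 4\right) \sqrt{-7 - 96} = 370 + 0 \sqrt{-103} = 370 + 0 i \sqrt{103} = 370 + 0 = 370$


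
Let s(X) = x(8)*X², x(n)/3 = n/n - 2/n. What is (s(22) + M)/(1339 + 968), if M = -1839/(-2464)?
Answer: 895045/1894816 ≈ 0.47236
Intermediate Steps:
M = 1839/2464 (M = -1839*(-1/2464) = 1839/2464 ≈ 0.74635)
x(n) = 3 - 6/n (x(n) = 3*(n/n - 2/n) = 3*(1 - 2/n) = 3 - 6/n)
s(X) = 9*X²/4 (s(X) = (3 - 6/8)*X² = (3 - 6*⅛)*X² = (3 - ¾)*X² = 9*X²/4)
(s(22) + M)/(1339 + 968) = ((9/4)*22² + 1839/2464)/(1339 + 968) = ((9/4)*484 + 1839/2464)/2307 = (1089 + 1839/2464)*(1/2307) = (2685135/2464)*(1/2307) = 895045/1894816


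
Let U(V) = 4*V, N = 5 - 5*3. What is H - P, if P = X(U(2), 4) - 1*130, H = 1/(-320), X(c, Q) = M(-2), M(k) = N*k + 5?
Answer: 33599/320 ≈ 105.00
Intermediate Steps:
N = -10 (N = 5 - 15 = -10)
M(k) = 5 - 10*k (M(k) = -10*k + 5 = 5 - 10*k)
X(c, Q) = 25 (X(c, Q) = 5 - 10*(-2) = 5 + 20 = 25)
H = -1/320 ≈ -0.0031250
P = -105 (P = 25 - 1*130 = 25 - 130 = -105)
H - P = -1/320 - 1*(-105) = -1/320 + 105 = 33599/320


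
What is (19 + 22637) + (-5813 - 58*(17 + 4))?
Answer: 15625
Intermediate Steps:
(19 + 22637) + (-5813 - 58*(17 + 4)) = 22656 + (-5813 - 58*21) = 22656 + (-5813 - 1218) = 22656 - 7031 = 15625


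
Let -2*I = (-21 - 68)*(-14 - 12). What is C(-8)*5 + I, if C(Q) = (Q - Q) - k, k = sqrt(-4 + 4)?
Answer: -1157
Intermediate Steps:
I = -1157 (I = -(-21 - 68)*(-14 - 12)/2 = -(-89)*(-26)/2 = -1/2*2314 = -1157)
k = 0 (k = sqrt(0) = 0)
C(Q) = 0 (C(Q) = (Q - Q) - 1*0 = 0 + 0 = 0)
C(-8)*5 + I = 0*5 - 1157 = 0 - 1157 = -1157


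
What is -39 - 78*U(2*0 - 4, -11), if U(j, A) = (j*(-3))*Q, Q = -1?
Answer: 897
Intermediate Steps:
U(j, A) = 3*j (U(j, A) = (j*(-3))*(-1) = -3*j*(-1) = 3*j)
-39 - 78*U(2*0 - 4, -11) = -39 - 234*(2*0 - 4) = -39 - 234*(0 - 4) = -39 - 234*(-4) = -39 - 78*(-12) = -39 + 936 = 897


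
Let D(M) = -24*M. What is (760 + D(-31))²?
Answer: 2262016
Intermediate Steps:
(760 + D(-31))² = (760 - 24*(-31))² = (760 + 744)² = 1504² = 2262016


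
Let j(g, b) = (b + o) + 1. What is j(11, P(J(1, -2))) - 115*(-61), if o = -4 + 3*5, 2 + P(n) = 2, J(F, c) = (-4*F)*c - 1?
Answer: 7027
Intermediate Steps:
J(F, c) = -1 - 4*F*c (J(F, c) = -4*F*c - 1 = -1 - 4*F*c)
P(n) = 0 (P(n) = -2 + 2 = 0)
o = 11 (o = -4 + 15 = 11)
j(g, b) = 12 + b (j(g, b) = (b + 11) + 1 = (11 + b) + 1 = 12 + b)
j(11, P(J(1, -2))) - 115*(-61) = (12 + 0) - 115*(-61) = 12 + 7015 = 7027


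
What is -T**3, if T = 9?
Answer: -729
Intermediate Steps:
-T**3 = -1*9**3 = -1*729 = -729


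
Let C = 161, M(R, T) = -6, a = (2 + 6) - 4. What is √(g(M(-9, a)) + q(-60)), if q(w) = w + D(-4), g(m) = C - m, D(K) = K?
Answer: √103 ≈ 10.149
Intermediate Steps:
a = 4 (a = 8 - 4 = 4)
g(m) = 161 - m
q(w) = -4 + w (q(w) = w - 4 = -4 + w)
√(g(M(-9, a)) + q(-60)) = √((161 - 1*(-6)) + (-4 - 60)) = √((161 + 6) - 64) = √(167 - 64) = √103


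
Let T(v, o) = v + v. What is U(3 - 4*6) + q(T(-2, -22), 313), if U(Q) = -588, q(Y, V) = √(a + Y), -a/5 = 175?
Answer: -588 + I*√879 ≈ -588.0 + 29.648*I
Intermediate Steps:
a = -875 (a = -5*175 = -875)
T(v, o) = 2*v
q(Y, V) = √(-875 + Y)
U(3 - 4*6) + q(T(-2, -22), 313) = -588 + √(-875 + 2*(-2)) = -588 + √(-875 - 4) = -588 + √(-879) = -588 + I*√879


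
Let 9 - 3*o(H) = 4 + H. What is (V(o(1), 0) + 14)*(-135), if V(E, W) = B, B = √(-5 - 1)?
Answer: -1890 - 135*I*√6 ≈ -1890.0 - 330.68*I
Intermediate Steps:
o(H) = 5/3 - H/3 (o(H) = 3 - (4 + H)/3 = 3 + (-4/3 - H/3) = 5/3 - H/3)
B = I*√6 (B = √(-6) = I*√6 ≈ 2.4495*I)
V(E, W) = I*√6
(V(o(1), 0) + 14)*(-135) = (I*√6 + 14)*(-135) = (14 + I*√6)*(-135) = -1890 - 135*I*√6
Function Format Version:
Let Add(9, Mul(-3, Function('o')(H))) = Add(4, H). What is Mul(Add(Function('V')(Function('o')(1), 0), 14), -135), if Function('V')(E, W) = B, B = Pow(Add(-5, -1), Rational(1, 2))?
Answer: Add(-1890, Mul(-135, I, Pow(6, Rational(1, 2)))) ≈ Add(-1890.0, Mul(-330.68, I))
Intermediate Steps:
Function('o')(H) = Add(Rational(5, 3), Mul(Rational(-1, 3), H)) (Function('o')(H) = Add(3, Mul(Rational(-1, 3), Add(4, H))) = Add(3, Add(Rational(-4, 3), Mul(Rational(-1, 3), H))) = Add(Rational(5, 3), Mul(Rational(-1, 3), H)))
B = Mul(I, Pow(6, Rational(1, 2))) (B = Pow(-6, Rational(1, 2)) = Mul(I, Pow(6, Rational(1, 2))) ≈ Mul(2.4495, I))
Function('V')(E, W) = Mul(I, Pow(6, Rational(1, 2)))
Mul(Add(Function('V')(Function('o')(1), 0), 14), -135) = Mul(Add(Mul(I, Pow(6, Rational(1, 2))), 14), -135) = Mul(Add(14, Mul(I, Pow(6, Rational(1, 2)))), -135) = Add(-1890, Mul(-135, I, Pow(6, Rational(1, 2))))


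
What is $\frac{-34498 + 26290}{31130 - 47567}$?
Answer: $\frac{2736}{5479} \approx 0.49936$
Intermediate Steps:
$\frac{-34498 + 26290}{31130 - 47567} = - \frac{8208}{-16437} = \left(-8208\right) \left(- \frac{1}{16437}\right) = \frac{2736}{5479}$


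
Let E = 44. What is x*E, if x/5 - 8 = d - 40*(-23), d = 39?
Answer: 212740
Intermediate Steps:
x = 4835 (x = 40 + 5*(39 - 40*(-23)) = 40 + 5*(39 + 920) = 40 + 5*959 = 40 + 4795 = 4835)
x*E = 4835*44 = 212740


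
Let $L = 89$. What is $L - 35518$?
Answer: $-35429$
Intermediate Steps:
$L - 35518 = 89 - 35518 = -35429$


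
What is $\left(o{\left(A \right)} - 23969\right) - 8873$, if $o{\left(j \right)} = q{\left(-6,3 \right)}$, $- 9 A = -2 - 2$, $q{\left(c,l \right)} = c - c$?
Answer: $-32842$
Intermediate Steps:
$q{\left(c,l \right)} = 0$
$A = \frac{4}{9}$ ($A = - \frac{-2 - 2}{9} = \left(- \frac{1}{9}\right) \left(-4\right) = \frac{4}{9} \approx 0.44444$)
$o{\left(j \right)} = 0$
$\left(o{\left(A \right)} - 23969\right) - 8873 = \left(0 - 23969\right) - 8873 = -23969 - 8873 = -32842$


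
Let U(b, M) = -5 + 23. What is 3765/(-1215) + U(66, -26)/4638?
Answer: -193780/62613 ≈ -3.0949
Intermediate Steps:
U(b, M) = 18
3765/(-1215) + U(66, -26)/4638 = 3765/(-1215) + 18/4638 = 3765*(-1/1215) + 18*(1/4638) = -251/81 + 3/773 = -193780/62613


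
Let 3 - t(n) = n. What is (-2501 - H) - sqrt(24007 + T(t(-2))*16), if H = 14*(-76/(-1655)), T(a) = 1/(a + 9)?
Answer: -4140219/1655 - 3*sqrt(130711)/7 ≈ -2656.6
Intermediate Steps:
t(n) = 3 - n
T(a) = 1/(9 + a)
H = 1064/1655 (H = 14*(-76*(-1/1655)) = 14*(76/1655) = 1064/1655 ≈ 0.64290)
(-2501 - H) - sqrt(24007 + T(t(-2))*16) = (-2501 - 1*1064/1655) - sqrt(24007 + 16/(9 + (3 - 1*(-2)))) = (-2501 - 1064/1655) - sqrt(24007 + 16/(9 + (3 + 2))) = -4140219/1655 - sqrt(24007 + 16/(9 + 5)) = -4140219/1655 - sqrt(24007 + 16/14) = -4140219/1655 - sqrt(24007 + (1/14)*16) = -4140219/1655 - sqrt(24007 + 8/7) = -4140219/1655 - sqrt(168057/7) = -4140219/1655 - 3*sqrt(130711)/7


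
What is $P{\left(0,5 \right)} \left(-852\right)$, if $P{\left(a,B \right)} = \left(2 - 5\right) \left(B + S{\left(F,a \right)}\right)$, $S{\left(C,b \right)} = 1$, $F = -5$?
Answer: $15336$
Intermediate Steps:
$P{\left(a,B \right)} = -3 - 3 B$ ($P{\left(a,B \right)} = \left(2 - 5\right) \left(B + 1\right) = - 3 \left(1 + B\right) = -3 - 3 B$)
$P{\left(0,5 \right)} \left(-852\right) = \left(-3 - 15\right) \left(-852\right) = \left(-18\right) \left(-852\right) = 15336$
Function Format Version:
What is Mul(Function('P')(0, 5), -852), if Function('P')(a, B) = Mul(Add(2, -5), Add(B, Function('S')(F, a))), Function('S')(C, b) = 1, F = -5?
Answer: 15336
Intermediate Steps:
Function('P')(a, B) = Add(-3, Mul(-3, B)) (Function('P')(a, B) = Mul(Add(2, -5), Add(B, 1)) = Mul(-3, Add(1, B)) = Add(-3, Mul(-3, B)))
Mul(Function('P')(0, 5), -852) = Mul(Add(-3, Mul(-3, 5)), -852) = Mul(Add(-3, -15), -852) = Mul(-18, -852) = 15336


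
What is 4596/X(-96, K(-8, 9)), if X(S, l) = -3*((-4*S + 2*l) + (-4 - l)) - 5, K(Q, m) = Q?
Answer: -4596/1121 ≈ -4.0999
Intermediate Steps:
X(S, l) = 7 - 3*l + 12*S (X(S, l) = -3*(-4 + l - 4*S) - 5 = (12 - 3*l + 12*S) - 5 = 7 - 3*l + 12*S)
4596/X(-96, K(-8, 9)) = 4596/(7 - 3*(-8) + 12*(-96)) = 4596/(7 + 24 - 1152) = 4596/(-1121) = 4596*(-1/1121) = -4596/1121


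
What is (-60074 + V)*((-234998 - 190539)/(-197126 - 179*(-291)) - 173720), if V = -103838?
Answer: 4129828749506936/145037 ≈ 2.8474e+10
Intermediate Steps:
(-60074 + V)*((-234998 - 190539)/(-197126 - 179*(-291)) - 173720) = (-60074 - 103838)*((-234998 - 190539)/(-197126 - 179*(-291)) - 173720) = -163912*(-425537/(-197126 + 52089) - 173720) = -163912*(-425537/(-145037) - 173720) = -163912*(-425537*(-1/145037) - 173720) = -163912*(425537/145037 - 173720) = -163912*(-25195402103/145037) = 4129828749506936/145037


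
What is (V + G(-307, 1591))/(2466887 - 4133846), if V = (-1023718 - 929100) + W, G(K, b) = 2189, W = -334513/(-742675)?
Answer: 1448683058062/1238008775325 ≈ 1.1702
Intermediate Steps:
W = 334513/742675 (W = -334513*(-1/742675) = 334513/742675 ≈ 0.45042)
V = -1450308773637/742675 (V = (-1023718 - 929100) + 334513/742675 = -1952818 + 334513/742675 = -1450308773637/742675 ≈ -1.9528e+6)
(V + G(-307, 1591))/(2466887 - 4133846) = (-1450308773637/742675 + 2189)/(2466887 - 4133846) = -1448683058062/742675/(-1666959) = -1448683058062/742675*(-1/1666959) = 1448683058062/1238008775325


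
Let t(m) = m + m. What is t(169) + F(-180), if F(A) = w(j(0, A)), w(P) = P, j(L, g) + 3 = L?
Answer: 335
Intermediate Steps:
j(L, g) = -3 + L
t(m) = 2*m
F(A) = -3 (F(A) = -3 + 0 = -3)
t(169) + F(-180) = 2*169 - 3 = 338 - 3 = 335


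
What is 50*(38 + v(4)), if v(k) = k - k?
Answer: 1900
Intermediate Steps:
v(k) = 0
50*(38 + v(4)) = 50*(38 + 0) = 50*38 = 1900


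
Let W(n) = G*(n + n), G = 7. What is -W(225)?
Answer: -3150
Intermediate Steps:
W(n) = 14*n (W(n) = 7*(n + n) = 7*(2*n) = 14*n)
-W(225) = -14*225 = -1*3150 = -3150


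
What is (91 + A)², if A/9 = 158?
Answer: 2289169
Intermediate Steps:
A = 1422 (A = 9*158 = 1422)
(91 + A)² = (91 + 1422)² = 1513² = 2289169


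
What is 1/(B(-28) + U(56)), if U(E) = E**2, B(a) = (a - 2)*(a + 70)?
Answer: 1/1876 ≈ 0.00053305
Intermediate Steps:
B(a) = (-2 + a)*(70 + a)
1/(B(-28) + U(56)) = 1/((-140 + (-28)**2 + 68*(-28)) + 56**2) = 1/((-140 + 784 - 1904) + 3136) = 1/(-1260 + 3136) = 1/1876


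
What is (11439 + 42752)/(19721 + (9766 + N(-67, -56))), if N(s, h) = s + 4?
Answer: 54191/29424 ≈ 1.8417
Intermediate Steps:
N(s, h) = 4 + s
(11439 + 42752)/(19721 + (9766 + N(-67, -56))) = (11439 + 42752)/(19721 + (9766 + (4 - 67))) = 54191/(19721 + (9766 - 63)) = 54191/(19721 + 9703) = 54191/29424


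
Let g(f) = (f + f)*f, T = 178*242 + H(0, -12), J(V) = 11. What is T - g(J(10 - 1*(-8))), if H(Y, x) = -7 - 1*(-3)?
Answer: 42830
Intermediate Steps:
H(Y, x) = -4 (H(Y, x) = -7 + 3 = -4)
T = 43072 (T = 178*242 - 4 = 43076 - 4 = 43072)
g(f) = 2*f**2 (g(f) = (2*f)*f = 2*f**2)
T - g(J(10 - 1*(-8))) = 43072 - 2*11**2 = 43072 - 2*121 = 43072 - 1*242 = 43072 - 242 = 42830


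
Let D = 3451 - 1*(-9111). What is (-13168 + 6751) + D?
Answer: 6145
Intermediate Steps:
D = 12562 (D = 3451 + 9111 = 12562)
(-13168 + 6751) + D = (-13168 + 6751) + 12562 = -6417 + 12562 = 6145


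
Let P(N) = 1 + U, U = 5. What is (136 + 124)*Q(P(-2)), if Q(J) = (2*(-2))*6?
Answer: -6240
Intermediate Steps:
P(N) = 6 (P(N) = 1 + 5 = 6)
Q(J) = -24 (Q(J) = -4*6 = -24)
(136 + 124)*Q(P(-2)) = (136 + 124)*(-24) = 260*(-24) = -6240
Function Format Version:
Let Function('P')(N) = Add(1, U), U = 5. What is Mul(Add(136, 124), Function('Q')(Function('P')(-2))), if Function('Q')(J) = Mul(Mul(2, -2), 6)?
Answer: -6240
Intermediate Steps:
Function('P')(N) = 6 (Function('P')(N) = Add(1, 5) = 6)
Function('Q')(J) = -24 (Function('Q')(J) = Mul(-4, 6) = -24)
Mul(Add(136, 124), Function('Q')(Function('P')(-2))) = Mul(Add(136, 124), -24) = Mul(260, -24) = -6240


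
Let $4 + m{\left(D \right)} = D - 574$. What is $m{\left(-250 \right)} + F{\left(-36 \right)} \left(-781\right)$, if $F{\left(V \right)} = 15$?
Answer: $-12543$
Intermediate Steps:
$m{\left(D \right)} = -578 + D$ ($m{\left(D \right)} = -4 + \left(D - 574\right) = -4 + \left(-574 + D\right) = -578 + D$)
$m{\left(-250 \right)} + F{\left(-36 \right)} \left(-781\right) = \left(-578 - 250\right) + 15 \left(-781\right) = -828 - 11715 = -12543$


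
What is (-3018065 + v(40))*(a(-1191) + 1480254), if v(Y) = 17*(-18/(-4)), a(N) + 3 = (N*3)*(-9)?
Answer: -4564429951308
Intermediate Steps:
a(N) = -3 - 27*N (a(N) = -3 + (N*3)*(-9) = -3 + (3*N)*(-9) = -3 - 27*N)
v(Y) = 153/2 (v(Y) = 17*(-18*(-¼)) = 17*(9/2) = 153/2)
(-3018065 + v(40))*(a(-1191) + 1480254) = (-3018065 + 153/2)*((-3 - 27*(-1191)) + 1480254) = -6035977*((-3 + 32157) + 1480254)/2 = -6035977*(32154 + 1480254)/2 = -6035977/2*1512408 = -4564429951308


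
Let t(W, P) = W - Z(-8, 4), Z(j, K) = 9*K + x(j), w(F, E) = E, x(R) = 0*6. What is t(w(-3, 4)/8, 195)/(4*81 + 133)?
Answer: -71/914 ≈ -0.077680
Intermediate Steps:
x(R) = 0
Z(j, K) = 9*K (Z(j, K) = 9*K + 0 = 9*K)
t(W, P) = -36 + W (t(W, P) = W - 9*4 = W - 1*36 = W - 36 = -36 + W)
t(w(-3, 4)/8, 195)/(4*81 + 133) = (-36 + 4/8)/(4*81 + 133) = (-36 + (⅛)*4)/(324 + 133) = (-36 + ½)/457 = -71/2*1/457 = -71/914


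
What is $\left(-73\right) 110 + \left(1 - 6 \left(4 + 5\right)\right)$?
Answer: $-8083$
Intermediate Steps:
$\left(-73\right) 110 + \left(1 - 6 \left(4 + 5\right)\right) = -8030 + \left(1 - 54\right) = -8030 - 53 = -8083$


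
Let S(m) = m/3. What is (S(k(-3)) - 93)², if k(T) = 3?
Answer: 8464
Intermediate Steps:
S(m) = m/3 (S(m) = m*(⅓) = m/3)
(S(k(-3)) - 93)² = ((⅓)*3 - 93)² = (1 - 93)² = (-92)² = 8464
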